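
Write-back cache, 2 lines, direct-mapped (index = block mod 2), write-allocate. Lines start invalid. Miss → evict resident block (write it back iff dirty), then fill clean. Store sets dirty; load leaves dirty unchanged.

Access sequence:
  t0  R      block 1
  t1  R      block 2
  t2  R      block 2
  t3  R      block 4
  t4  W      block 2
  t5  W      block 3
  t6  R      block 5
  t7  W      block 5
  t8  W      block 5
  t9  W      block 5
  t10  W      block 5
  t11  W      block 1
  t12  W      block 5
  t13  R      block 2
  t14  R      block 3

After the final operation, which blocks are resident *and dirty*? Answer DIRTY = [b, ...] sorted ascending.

  0 | R B1 → L1 miss [-]
  1 | R B2 → L0 miss [-]
  2 | R B2 → L0 hit [-]
  3 | R B4 → L0 miss [-]
  4 | W B2 → L0 miss [D]
  5 | W B3 → L1 miss [D]
  6 | R B5 → L1 miss wb→B3 [-]
  7 | W B5 → L1 hit [D]
  8 | W B5 → L1 hit [D]
  9 | W B5 → L1 hit [D]
  10 | W B5 → L1 hit [D]
  11 | W B1 → L1 miss wb→B5 [D]
  12 | W B5 → L1 miss wb→B1 [D]
  13 | R B2 → L0 hit [D]
  14 | R B3 → L1 miss wb→B5 [-]

DIRTY = [2]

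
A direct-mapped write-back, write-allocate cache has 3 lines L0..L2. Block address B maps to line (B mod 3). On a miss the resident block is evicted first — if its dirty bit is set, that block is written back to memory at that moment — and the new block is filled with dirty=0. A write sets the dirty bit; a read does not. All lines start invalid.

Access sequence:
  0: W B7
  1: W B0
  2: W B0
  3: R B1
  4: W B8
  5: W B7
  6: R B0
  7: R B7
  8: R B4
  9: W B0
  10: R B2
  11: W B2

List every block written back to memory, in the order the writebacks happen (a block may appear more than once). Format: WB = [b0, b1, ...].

  0 | W B7 → L1 miss [D]
  1 | W B0 → L0 miss [D]
  2 | W B0 → L0 hit [D]
  3 | R B1 → L1 miss wb→B7 [-]
  4 | W B8 → L2 miss [D]
  5 | W B7 → L1 miss [D]
  6 | R B0 → L0 hit [D]
  7 | R B7 → L1 hit [D]
  8 | R B4 → L1 miss wb→B7 [-]
  9 | W B0 → L0 hit [D]
  10 | R B2 → L2 miss wb→B8 [-]
  11 | W B2 → L2 hit [D]

WB = [7, 7, 8]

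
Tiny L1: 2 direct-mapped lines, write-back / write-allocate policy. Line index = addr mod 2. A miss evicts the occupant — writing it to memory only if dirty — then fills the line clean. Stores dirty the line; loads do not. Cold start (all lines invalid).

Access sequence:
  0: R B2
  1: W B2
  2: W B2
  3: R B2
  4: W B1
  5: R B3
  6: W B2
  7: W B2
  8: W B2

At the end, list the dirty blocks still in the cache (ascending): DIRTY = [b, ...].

  0 | R B2 → L0 miss [-]
  1 | W B2 → L0 hit [D]
  2 | W B2 → L0 hit [D]
  3 | R B2 → L0 hit [D]
  4 | W B1 → L1 miss [D]
  5 | R B3 → L1 miss wb→B1 [-]
  6 | W B2 → L0 hit [D]
  7 | W B2 → L0 hit [D]
  8 | W B2 → L0 hit [D]

DIRTY = [2]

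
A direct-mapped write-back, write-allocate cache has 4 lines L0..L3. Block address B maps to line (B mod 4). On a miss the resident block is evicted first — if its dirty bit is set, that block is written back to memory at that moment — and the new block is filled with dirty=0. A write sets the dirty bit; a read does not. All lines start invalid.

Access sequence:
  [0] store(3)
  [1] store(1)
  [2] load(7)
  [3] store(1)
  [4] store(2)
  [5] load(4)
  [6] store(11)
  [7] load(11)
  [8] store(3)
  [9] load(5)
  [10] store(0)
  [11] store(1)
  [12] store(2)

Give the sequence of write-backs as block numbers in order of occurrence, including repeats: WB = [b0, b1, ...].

0: W B3 → L3 miss [D]
1: W B1 → L1 miss [D]
2: R B7 → L3 miss wb→B3 [-]
3: W B1 → L1 hit [D]
4: W B2 → L2 miss [D]
5: R B4 → L0 miss [-]
6: W B11 → L3 miss [D]
7: R B11 → L3 hit [D]
8: W B3 → L3 miss wb→B11 [D]
9: R B5 → L1 miss wb→B1 [-]
10: W B0 → L0 miss [D]
11: W B1 → L1 miss [D]
12: W B2 → L2 hit [D]

WB = [3, 11, 1]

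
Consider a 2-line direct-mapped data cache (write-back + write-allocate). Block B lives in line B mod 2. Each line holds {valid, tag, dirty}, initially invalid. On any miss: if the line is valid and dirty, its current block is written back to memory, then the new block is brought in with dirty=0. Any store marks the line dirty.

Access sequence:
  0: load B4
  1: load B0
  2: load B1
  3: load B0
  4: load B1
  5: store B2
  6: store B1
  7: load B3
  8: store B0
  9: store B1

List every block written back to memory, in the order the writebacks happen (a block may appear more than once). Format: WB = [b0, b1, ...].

WB = [1, 2]

  0 | R B4 → L0 miss [-]
  1 | R B0 → L0 miss [-]
  2 | R B1 → L1 miss [-]
  3 | R B0 → L0 hit [-]
  4 | R B1 → L1 hit [-]
  5 | W B2 → L0 miss [D]
  6 | W B1 → L1 hit [D]
  7 | R B3 → L1 miss wb→B1 [-]
  8 | W B0 → L0 miss wb→B2 [D]
  9 | W B1 → L1 miss [D]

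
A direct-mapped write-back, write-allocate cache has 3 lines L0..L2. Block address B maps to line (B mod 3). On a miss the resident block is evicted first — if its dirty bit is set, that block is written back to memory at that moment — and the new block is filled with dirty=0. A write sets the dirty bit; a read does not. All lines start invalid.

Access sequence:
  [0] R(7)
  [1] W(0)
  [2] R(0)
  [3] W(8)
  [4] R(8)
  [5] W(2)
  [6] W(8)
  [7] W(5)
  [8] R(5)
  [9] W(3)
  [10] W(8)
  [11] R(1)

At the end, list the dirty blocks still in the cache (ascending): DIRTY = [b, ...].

DIRTY = [3, 8]

0: R B7 → L1 miss [-]
1: W B0 → L0 miss [D]
2: R B0 → L0 hit [D]
3: W B8 → L2 miss [D]
4: R B8 → L2 hit [D]
5: W B2 → L2 miss wb→B8 [D]
6: W B8 → L2 miss wb→B2 [D]
7: W B5 → L2 miss wb→B8 [D]
8: R B5 → L2 hit [D]
9: W B3 → L0 miss wb→B0 [D]
10: W B8 → L2 miss wb→B5 [D]
11: R B1 → L1 miss [-]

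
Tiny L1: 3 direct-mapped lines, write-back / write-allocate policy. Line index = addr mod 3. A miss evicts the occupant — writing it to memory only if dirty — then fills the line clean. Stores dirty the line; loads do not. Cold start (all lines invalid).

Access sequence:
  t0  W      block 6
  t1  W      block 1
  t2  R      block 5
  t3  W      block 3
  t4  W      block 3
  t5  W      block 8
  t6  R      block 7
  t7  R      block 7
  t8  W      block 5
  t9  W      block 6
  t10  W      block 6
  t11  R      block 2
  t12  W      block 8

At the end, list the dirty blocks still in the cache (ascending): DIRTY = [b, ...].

DIRTY = [6, 8]

  0 | W B6 → L0 miss [D]
  1 | W B1 → L1 miss [D]
  2 | R B5 → L2 miss [-]
  3 | W B3 → L0 miss wb→B6 [D]
  4 | W B3 → L0 hit [D]
  5 | W B8 → L2 miss [D]
  6 | R B7 → L1 miss wb→B1 [-]
  7 | R B7 → L1 hit [-]
  8 | W B5 → L2 miss wb→B8 [D]
  9 | W B6 → L0 miss wb→B3 [D]
  10 | W B6 → L0 hit [D]
  11 | R B2 → L2 miss wb→B5 [-]
  12 | W B8 → L2 miss [D]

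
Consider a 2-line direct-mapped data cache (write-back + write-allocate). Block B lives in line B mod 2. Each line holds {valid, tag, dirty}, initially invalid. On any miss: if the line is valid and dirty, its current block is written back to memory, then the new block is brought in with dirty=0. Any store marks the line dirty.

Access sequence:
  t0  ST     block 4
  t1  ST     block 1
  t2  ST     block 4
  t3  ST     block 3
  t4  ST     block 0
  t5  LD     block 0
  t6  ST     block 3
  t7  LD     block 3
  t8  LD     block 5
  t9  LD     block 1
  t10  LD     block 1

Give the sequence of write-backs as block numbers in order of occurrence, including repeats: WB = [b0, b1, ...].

0: W B4 -> L0 miss  d=D]
1: W B1 -> L1 miss  d=D]
2: W B4 -> L0 hit  d=D]
3: W B3 -> L1 miss wb->B1  d=D]
4: W B0 -> L0 miss wb->B4  d=D]
5: R B0 -> L0 hit  d=D]
6: W B3 -> L1 hit  d=D]
7: R B3 -> L1 hit  d=D]
8: R B5 -> L1 miss wb->B3  d=-]
9: R B1 -> L1 miss  d=-]
10: R B1 -> L1 hit  d=-]

WB = [1, 4, 3]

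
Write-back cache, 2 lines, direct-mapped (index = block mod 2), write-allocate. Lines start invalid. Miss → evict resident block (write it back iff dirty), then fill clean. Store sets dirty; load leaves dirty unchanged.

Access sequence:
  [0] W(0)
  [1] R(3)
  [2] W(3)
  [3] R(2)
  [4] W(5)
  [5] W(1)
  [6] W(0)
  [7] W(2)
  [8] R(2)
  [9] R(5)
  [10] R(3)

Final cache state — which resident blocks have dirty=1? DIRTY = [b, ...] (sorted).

0: W B0 → L0 miss [D]
1: R B3 → L1 miss [-]
2: W B3 → L1 hit [D]
3: R B2 → L0 miss wb→B0 [-]
4: W B5 → L1 miss wb→B3 [D]
5: W B1 → L1 miss wb→B5 [D]
6: W B0 → L0 miss [D]
7: W B2 → L0 miss wb→B0 [D]
8: R B2 → L0 hit [D]
9: R B5 → L1 miss wb→B1 [-]
10: R B3 → L1 miss [-]

DIRTY = [2]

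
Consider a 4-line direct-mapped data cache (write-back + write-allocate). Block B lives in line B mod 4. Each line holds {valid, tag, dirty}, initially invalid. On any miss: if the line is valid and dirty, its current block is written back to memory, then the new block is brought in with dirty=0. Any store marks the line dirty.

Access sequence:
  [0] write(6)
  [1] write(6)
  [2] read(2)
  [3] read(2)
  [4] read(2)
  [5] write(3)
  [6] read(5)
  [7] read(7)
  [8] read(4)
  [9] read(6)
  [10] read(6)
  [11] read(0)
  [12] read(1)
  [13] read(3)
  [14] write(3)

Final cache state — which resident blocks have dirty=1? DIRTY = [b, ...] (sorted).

DIRTY = [3]

0: W B6 -> L2 miss  d=D]
1: W B6 -> L2 hit  d=D]
2: R B2 -> L2 miss wb->B6  d=-]
3: R B2 -> L2 hit  d=-]
4: R B2 -> L2 hit  d=-]
5: W B3 -> L3 miss  d=D]
6: R B5 -> L1 miss  d=-]
7: R B7 -> L3 miss wb->B3  d=-]
8: R B4 -> L0 miss  d=-]
9: R B6 -> L2 miss  d=-]
10: R B6 -> L2 hit  d=-]
11: R B0 -> L0 miss  d=-]
12: R B1 -> L1 miss  d=-]
13: R B3 -> L3 miss  d=-]
14: W B3 -> L3 hit  d=D]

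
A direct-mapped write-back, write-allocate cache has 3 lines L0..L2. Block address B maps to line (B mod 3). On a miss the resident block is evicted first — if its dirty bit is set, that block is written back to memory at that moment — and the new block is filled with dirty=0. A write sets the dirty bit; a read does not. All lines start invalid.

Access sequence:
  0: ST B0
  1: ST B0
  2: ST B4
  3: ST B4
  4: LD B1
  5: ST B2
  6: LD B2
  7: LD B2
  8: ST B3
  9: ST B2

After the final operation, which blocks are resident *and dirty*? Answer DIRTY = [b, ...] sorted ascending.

0: W B0 → L0 miss [D]
1: W B0 → L0 hit [D]
2: W B4 → L1 miss [D]
3: W B4 → L1 hit [D]
4: R B1 → L1 miss wb→B4 [-]
5: W B2 → L2 miss [D]
6: R B2 → L2 hit [D]
7: R B2 → L2 hit [D]
8: W B3 → L0 miss wb→B0 [D]
9: W B2 → L2 hit [D]

DIRTY = [2, 3]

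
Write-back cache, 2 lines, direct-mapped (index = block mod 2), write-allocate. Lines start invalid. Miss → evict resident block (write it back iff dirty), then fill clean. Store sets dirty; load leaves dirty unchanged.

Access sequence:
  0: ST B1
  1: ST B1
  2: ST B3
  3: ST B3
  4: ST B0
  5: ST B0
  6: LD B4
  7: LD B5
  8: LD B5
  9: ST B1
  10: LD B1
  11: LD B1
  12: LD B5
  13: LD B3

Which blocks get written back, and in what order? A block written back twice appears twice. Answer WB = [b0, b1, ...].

0: W B1 -> L1 miss  d=D]
1: W B1 -> L1 hit  d=D]
2: W B3 -> L1 miss wb->B1  d=D]
3: W B3 -> L1 hit  d=D]
4: W B0 -> L0 miss  d=D]
5: W B0 -> L0 hit  d=D]
6: R B4 -> L0 miss wb->B0  d=-]
7: R B5 -> L1 miss wb->B3  d=-]
8: R B5 -> L1 hit  d=-]
9: W B1 -> L1 miss  d=D]
10: R B1 -> L1 hit  d=D]
11: R B1 -> L1 hit  d=D]
12: R B5 -> L1 miss wb->B1  d=-]
13: R B3 -> L1 miss  d=-]

WB = [1, 0, 3, 1]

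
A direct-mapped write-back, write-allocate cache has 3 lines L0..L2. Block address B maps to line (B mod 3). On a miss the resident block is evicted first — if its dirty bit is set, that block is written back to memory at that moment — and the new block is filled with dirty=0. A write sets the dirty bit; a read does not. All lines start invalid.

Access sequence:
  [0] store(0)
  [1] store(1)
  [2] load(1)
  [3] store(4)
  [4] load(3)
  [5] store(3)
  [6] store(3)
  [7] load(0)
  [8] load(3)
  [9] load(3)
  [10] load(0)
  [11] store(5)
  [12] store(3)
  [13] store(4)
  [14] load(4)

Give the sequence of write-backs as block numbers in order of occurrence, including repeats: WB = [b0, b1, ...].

WB = [1, 0, 3]

0: W B0 -> L0 miss  d=D]
1: W B1 -> L1 miss  d=D]
2: R B1 -> L1 hit  d=D]
3: W B4 -> L1 miss wb->B1  d=D]
4: R B3 -> L0 miss wb->B0  d=-]
5: W B3 -> L0 hit  d=D]
6: W B3 -> L0 hit  d=D]
7: R B0 -> L0 miss wb->B3  d=-]
8: R B3 -> L0 miss  d=-]
9: R B3 -> L0 hit  d=-]
10: R B0 -> L0 miss  d=-]
11: W B5 -> L2 miss  d=D]
12: W B3 -> L0 miss  d=D]
13: W B4 -> L1 hit  d=D]
14: R B4 -> L1 hit  d=D]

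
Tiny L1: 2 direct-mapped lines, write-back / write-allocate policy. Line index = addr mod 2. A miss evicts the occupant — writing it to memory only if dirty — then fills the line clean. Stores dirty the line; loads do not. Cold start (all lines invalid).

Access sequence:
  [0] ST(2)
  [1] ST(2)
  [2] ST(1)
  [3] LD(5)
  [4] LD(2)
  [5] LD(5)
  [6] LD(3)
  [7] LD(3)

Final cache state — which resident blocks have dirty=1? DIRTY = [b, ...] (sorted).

DIRTY = [2]

0: W B2 → L0 miss [D]
1: W B2 → L0 hit [D]
2: W B1 → L1 miss [D]
3: R B5 → L1 miss wb→B1 [-]
4: R B2 → L0 hit [D]
5: R B5 → L1 hit [-]
6: R B3 → L1 miss [-]
7: R B3 → L1 hit [-]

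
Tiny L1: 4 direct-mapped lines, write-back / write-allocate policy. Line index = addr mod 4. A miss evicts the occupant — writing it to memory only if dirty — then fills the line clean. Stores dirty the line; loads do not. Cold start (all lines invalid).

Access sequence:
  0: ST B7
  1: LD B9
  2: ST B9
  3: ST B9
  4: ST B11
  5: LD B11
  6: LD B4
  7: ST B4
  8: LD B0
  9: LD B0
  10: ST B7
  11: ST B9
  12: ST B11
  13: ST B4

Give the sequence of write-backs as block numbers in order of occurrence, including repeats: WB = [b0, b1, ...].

  0 | W B7 → L3 miss [D]
  1 | R B9 → L1 miss [-]
  2 | W B9 → L1 hit [D]
  3 | W B9 → L1 hit [D]
  4 | W B11 → L3 miss wb→B7 [D]
  5 | R B11 → L3 hit [D]
  6 | R B4 → L0 miss [-]
  7 | W B4 → L0 hit [D]
  8 | R B0 → L0 miss wb→B4 [-]
  9 | R B0 → L0 hit [-]
  10 | W B7 → L3 miss wb→B11 [D]
  11 | W B9 → L1 hit [D]
  12 | W B11 → L3 miss wb→B7 [D]
  13 | W B4 → L0 miss [D]

WB = [7, 4, 11, 7]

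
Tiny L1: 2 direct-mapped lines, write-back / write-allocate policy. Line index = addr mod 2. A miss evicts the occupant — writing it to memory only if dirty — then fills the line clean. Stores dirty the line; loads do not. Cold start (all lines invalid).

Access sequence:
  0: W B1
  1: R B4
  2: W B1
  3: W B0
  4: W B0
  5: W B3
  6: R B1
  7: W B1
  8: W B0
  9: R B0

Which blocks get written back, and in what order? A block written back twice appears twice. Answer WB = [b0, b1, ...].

0: W B1 -> L1 miss  d=D]
1: R B4 -> L0 miss  d=-]
2: W B1 -> L1 hit  d=D]
3: W B0 -> L0 miss  d=D]
4: W B0 -> L0 hit  d=D]
5: W B3 -> L1 miss wb->B1  d=D]
6: R B1 -> L1 miss wb->B3  d=-]
7: W B1 -> L1 hit  d=D]
8: W B0 -> L0 hit  d=D]
9: R B0 -> L0 hit  d=D]

WB = [1, 3]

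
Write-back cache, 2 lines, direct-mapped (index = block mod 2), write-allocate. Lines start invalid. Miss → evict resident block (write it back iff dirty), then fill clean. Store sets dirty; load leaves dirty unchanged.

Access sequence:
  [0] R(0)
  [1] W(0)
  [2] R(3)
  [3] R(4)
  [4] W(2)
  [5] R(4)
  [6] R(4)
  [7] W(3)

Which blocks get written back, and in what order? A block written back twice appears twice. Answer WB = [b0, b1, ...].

  0 | R B0 → L0 miss [-]
  1 | W B0 → L0 hit [D]
  2 | R B3 → L1 miss [-]
  3 | R B4 → L0 miss wb→B0 [-]
  4 | W B2 → L0 miss [D]
  5 | R B4 → L0 miss wb→B2 [-]
  6 | R B4 → L0 hit [-]
  7 | W B3 → L1 hit [D]

WB = [0, 2]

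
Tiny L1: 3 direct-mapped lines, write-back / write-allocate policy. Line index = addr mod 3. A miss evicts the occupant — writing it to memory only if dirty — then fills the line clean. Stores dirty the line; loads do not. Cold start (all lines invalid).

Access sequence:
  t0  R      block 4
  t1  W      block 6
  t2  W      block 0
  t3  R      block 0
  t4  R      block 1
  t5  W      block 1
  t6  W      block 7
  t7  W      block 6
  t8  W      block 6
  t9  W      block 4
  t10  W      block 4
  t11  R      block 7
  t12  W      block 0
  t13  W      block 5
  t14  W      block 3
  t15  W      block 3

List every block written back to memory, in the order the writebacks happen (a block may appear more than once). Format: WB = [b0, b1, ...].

WB = [6, 1, 0, 7, 4, 6, 0]

0: R B4 → L1 miss [-]
1: W B6 → L0 miss [D]
2: W B0 → L0 miss wb→B6 [D]
3: R B0 → L0 hit [D]
4: R B1 → L1 miss [-]
5: W B1 → L1 hit [D]
6: W B7 → L1 miss wb→B1 [D]
7: W B6 → L0 miss wb→B0 [D]
8: W B6 → L0 hit [D]
9: W B4 → L1 miss wb→B7 [D]
10: W B4 → L1 hit [D]
11: R B7 → L1 miss wb→B4 [-]
12: W B0 → L0 miss wb→B6 [D]
13: W B5 → L2 miss [D]
14: W B3 → L0 miss wb→B0 [D]
15: W B3 → L0 hit [D]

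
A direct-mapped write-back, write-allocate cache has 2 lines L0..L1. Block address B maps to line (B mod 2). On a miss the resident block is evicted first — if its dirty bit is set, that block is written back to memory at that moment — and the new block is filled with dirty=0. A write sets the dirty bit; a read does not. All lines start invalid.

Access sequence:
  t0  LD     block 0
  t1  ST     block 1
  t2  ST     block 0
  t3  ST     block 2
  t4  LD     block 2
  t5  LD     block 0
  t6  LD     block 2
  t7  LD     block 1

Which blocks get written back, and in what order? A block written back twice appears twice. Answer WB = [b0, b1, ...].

WB = [0, 2]

  0 | R B0 → L0 miss [-]
  1 | W B1 → L1 miss [D]
  2 | W B0 → L0 hit [D]
  3 | W B2 → L0 miss wb→B0 [D]
  4 | R B2 → L0 hit [D]
  5 | R B0 → L0 miss wb→B2 [-]
  6 | R B2 → L0 miss [-]
  7 | R B1 → L1 hit [D]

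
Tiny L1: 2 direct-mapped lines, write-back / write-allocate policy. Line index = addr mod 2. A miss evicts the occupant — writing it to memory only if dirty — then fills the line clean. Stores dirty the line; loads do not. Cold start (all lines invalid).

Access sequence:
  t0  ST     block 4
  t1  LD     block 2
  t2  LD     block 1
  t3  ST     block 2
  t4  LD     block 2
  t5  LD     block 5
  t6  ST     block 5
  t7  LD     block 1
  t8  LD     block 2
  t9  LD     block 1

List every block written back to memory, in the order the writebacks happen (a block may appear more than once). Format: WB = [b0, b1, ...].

WB = [4, 5]

  0 | W B4 → L0 miss [D]
  1 | R B2 → L0 miss wb→B4 [-]
  2 | R B1 → L1 miss [-]
  3 | W B2 → L0 hit [D]
  4 | R B2 → L0 hit [D]
  5 | R B5 → L1 miss [-]
  6 | W B5 → L1 hit [D]
  7 | R B1 → L1 miss wb→B5 [-]
  8 | R B2 → L0 hit [D]
  9 | R B1 → L1 hit [-]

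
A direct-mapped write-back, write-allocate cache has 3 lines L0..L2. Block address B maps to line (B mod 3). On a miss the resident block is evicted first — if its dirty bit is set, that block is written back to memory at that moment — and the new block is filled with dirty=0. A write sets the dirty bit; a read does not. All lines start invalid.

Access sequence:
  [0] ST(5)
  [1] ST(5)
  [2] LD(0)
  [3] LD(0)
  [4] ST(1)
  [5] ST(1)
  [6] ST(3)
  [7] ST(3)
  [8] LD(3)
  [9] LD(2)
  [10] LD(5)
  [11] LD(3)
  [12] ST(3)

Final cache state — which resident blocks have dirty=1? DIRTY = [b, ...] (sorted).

DIRTY = [1, 3]

  0 | W B5 → L2 miss [D]
  1 | W B5 → L2 hit [D]
  2 | R B0 → L0 miss [-]
  3 | R B0 → L0 hit [-]
  4 | W B1 → L1 miss [D]
  5 | W B1 → L1 hit [D]
  6 | W B3 → L0 miss [D]
  7 | W B3 → L0 hit [D]
  8 | R B3 → L0 hit [D]
  9 | R B2 → L2 miss wb→B5 [-]
  10 | R B5 → L2 miss [-]
  11 | R B3 → L0 hit [D]
  12 | W B3 → L0 hit [D]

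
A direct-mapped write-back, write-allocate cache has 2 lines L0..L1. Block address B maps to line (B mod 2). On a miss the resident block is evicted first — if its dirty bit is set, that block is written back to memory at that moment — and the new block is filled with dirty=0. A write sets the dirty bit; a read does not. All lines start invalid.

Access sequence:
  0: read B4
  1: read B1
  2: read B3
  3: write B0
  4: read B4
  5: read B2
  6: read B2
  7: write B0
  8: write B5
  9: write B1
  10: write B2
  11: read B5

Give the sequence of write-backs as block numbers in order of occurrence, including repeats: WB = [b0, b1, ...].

WB = [0, 5, 0, 1]

0: R B4 -> L0 miss  d=-]
1: R B1 -> L1 miss  d=-]
2: R B3 -> L1 miss  d=-]
3: W B0 -> L0 miss  d=D]
4: R B4 -> L0 miss wb->B0  d=-]
5: R B2 -> L0 miss  d=-]
6: R B2 -> L0 hit  d=-]
7: W B0 -> L0 miss  d=D]
8: W B5 -> L1 miss  d=D]
9: W B1 -> L1 miss wb->B5  d=D]
10: W B2 -> L0 miss wb->B0  d=D]
11: R B5 -> L1 miss wb->B1  d=-]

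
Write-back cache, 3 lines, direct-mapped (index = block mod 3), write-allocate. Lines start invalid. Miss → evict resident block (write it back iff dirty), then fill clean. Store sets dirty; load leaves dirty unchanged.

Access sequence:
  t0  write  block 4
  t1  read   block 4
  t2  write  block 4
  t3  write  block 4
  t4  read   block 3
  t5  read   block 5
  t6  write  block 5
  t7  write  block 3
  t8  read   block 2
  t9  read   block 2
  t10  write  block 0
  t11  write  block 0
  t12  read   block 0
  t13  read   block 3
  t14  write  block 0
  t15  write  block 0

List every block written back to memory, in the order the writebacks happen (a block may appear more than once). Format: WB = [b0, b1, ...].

WB = [5, 3, 0]

  0 | W B4 → L1 miss [D]
  1 | R B4 → L1 hit [D]
  2 | W B4 → L1 hit [D]
  3 | W B4 → L1 hit [D]
  4 | R B3 → L0 miss [-]
  5 | R B5 → L2 miss [-]
  6 | W B5 → L2 hit [D]
  7 | W B3 → L0 hit [D]
  8 | R B2 → L2 miss wb→B5 [-]
  9 | R B2 → L2 hit [-]
  10 | W B0 → L0 miss wb→B3 [D]
  11 | W B0 → L0 hit [D]
  12 | R B0 → L0 hit [D]
  13 | R B3 → L0 miss wb→B0 [-]
  14 | W B0 → L0 miss [D]
  15 | W B0 → L0 hit [D]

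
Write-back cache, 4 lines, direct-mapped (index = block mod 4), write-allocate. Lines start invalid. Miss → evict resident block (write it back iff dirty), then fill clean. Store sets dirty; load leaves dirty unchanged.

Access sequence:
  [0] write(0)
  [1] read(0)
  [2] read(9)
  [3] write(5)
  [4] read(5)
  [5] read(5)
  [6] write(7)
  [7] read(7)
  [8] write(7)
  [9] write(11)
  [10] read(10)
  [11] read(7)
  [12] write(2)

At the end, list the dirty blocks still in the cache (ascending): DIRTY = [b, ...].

0: W B0 -> L0 miss  d=D]
1: R B0 -> L0 hit  d=D]
2: R B9 -> L1 miss  d=-]
3: W B5 -> L1 miss  d=D]
4: R B5 -> L1 hit  d=D]
5: R B5 -> L1 hit  d=D]
6: W B7 -> L3 miss  d=D]
7: R B7 -> L3 hit  d=D]
8: W B7 -> L3 hit  d=D]
9: W B11 -> L3 miss wb->B7  d=D]
10: R B10 -> L2 miss  d=-]
11: R B7 -> L3 miss wb->B11  d=-]
12: W B2 -> L2 miss  d=D]

DIRTY = [0, 2, 5]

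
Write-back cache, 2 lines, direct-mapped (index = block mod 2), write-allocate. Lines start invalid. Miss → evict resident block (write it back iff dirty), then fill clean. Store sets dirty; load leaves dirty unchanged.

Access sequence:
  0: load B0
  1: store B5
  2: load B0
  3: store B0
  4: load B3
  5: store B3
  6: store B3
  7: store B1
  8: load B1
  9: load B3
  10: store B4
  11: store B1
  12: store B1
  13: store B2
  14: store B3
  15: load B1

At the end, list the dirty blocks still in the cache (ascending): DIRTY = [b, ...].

DIRTY = [2]

0: R B0 → L0 miss [-]
1: W B5 → L1 miss [D]
2: R B0 → L0 hit [-]
3: W B0 → L0 hit [D]
4: R B3 → L1 miss wb→B5 [-]
5: W B3 → L1 hit [D]
6: W B3 → L1 hit [D]
7: W B1 → L1 miss wb→B3 [D]
8: R B1 → L1 hit [D]
9: R B3 → L1 miss wb→B1 [-]
10: W B4 → L0 miss wb→B0 [D]
11: W B1 → L1 miss [D]
12: W B1 → L1 hit [D]
13: W B2 → L0 miss wb→B4 [D]
14: W B3 → L1 miss wb→B1 [D]
15: R B1 → L1 miss wb→B3 [-]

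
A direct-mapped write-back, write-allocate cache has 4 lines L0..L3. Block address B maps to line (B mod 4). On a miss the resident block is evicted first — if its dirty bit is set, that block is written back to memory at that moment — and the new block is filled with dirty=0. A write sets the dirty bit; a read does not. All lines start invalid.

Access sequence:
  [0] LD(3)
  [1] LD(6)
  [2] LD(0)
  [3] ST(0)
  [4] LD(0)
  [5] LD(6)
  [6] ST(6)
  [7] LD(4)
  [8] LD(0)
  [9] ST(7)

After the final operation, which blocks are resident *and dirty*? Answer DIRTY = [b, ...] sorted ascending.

0: R B3 -> L3 miss  d=-]
1: R B6 -> L2 miss  d=-]
2: R B0 -> L0 miss  d=-]
3: W B0 -> L0 hit  d=D]
4: R B0 -> L0 hit  d=D]
5: R B6 -> L2 hit  d=-]
6: W B6 -> L2 hit  d=D]
7: R B4 -> L0 miss wb->B0  d=-]
8: R B0 -> L0 miss  d=-]
9: W B7 -> L3 miss  d=D]

DIRTY = [6, 7]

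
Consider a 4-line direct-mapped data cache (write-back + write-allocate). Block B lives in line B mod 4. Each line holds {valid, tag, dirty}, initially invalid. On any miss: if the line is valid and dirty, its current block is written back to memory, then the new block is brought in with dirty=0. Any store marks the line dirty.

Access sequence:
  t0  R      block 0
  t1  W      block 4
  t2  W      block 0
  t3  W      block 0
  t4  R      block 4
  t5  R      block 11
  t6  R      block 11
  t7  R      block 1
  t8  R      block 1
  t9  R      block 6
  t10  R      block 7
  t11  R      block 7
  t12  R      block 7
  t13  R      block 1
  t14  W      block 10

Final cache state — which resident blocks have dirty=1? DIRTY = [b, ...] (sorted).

DIRTY = [10]

  0 | R B0 → L0 miss [-]
  1 | W B4 → L0 miss [D]
  2 | W B0 → L0 miss wb→B4 [D]
  3 | W B0 → L0 hit [D]
  4 | R B4 → L0 miss wb→B0 [-]
  5 | R B11 → L3 miss [-]
  6 | R B11 → L3 hit [-]
  7 | R B1 → L1 miss [-]
  8 | R B1 → L1 hit [-]
  9 | R B6 → L2 miss [-]
  10 | R B7 → L3 miss [-]
  11 | R B7 → L3 hit [-]
  12 | R B7 → L3 hit [-]
  13 | R B1 → L1 hit [-]
  14 | W B10 → L2 miss [D]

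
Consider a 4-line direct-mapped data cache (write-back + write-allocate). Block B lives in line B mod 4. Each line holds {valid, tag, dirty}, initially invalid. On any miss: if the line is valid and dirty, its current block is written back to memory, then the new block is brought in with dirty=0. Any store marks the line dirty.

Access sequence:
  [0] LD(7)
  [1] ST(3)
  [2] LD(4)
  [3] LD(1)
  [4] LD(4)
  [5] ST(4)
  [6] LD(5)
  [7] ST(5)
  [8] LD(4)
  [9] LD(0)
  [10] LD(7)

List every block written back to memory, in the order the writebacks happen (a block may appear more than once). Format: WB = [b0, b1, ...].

WB = [4, 3]

0: R B7 -> L3 miss  d=-]
1: W B3 -> L3 miss  d=D]
2: R B4 -> L0 miss  d=-]
3: R B1 -> L1 miss  d=-]
4: R B4 -> L0 hit  d=-]
5: W B4 -> L0 hit  d=D]
6: R B5 -> L1 miss  d=-]
7: W B5 -> L1 hit  d=D]
8: R B4 -> L0 hit  d=D]
9: R B0 -> L0 miss wb->B4  d=-]
10: R B7 -> L3 miss wb->B3  d=-]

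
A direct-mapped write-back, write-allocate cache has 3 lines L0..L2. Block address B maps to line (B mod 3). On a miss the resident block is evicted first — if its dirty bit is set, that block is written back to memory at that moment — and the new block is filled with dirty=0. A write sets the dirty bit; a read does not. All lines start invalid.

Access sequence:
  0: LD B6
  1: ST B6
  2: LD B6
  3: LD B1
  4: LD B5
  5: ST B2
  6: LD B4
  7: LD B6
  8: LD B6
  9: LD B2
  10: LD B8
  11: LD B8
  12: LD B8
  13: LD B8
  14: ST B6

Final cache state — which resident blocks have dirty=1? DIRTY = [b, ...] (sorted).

0: R B6 -> L0 miss  d=-]
1: W B6 -> L0 hit  d=D]
2: R B6 -> L0 hit  d=D]
3: R B1 -> L1 miss  d=-]
4: R B5 -> L2 miss  d=-]
5: W B2 -> L2 miss  d=D]
6: R B4 -> L1 miss  d=-]
7: R B6 -> L0 hit  d=D]
8: R B6 -> L0 hit  d=D]
9: R B2 -> L2 hit  d=D]
10: R B8 -> L2 miss wb->B2  d=-]
11: R B8 -> L2 hit  d=-]
12: R B8 -> L2 hit  d=-]
13: R B8 -> L2 hit  d=-]
14: W B6 -> L0 hit  d=D]

DIRTY = [6]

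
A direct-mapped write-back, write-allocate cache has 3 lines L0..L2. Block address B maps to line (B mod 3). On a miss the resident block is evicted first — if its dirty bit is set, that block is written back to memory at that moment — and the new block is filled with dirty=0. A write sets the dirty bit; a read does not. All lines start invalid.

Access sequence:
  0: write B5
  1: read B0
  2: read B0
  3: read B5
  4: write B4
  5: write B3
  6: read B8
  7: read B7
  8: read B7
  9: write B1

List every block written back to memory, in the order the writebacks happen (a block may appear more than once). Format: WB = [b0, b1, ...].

WB = [5, 4]

  0 | W B5 → L2 miss [D]
  1 | R B0 → L0 miss [-]
  2 | R B0 → L0 hit [-]
  3 | R B5 → L2 hit [D]
  4 | W B4 → L1 miss [D]
  5 | W B3 → L0 miss [D]
  6 | R B8 → L2 miss wb→B5 [-]
  7 | R B7 → L1 miss wb→B4 [-]
  8 | R B7 → L1 hit [-]
  9 | W B1 → L1 miss [D]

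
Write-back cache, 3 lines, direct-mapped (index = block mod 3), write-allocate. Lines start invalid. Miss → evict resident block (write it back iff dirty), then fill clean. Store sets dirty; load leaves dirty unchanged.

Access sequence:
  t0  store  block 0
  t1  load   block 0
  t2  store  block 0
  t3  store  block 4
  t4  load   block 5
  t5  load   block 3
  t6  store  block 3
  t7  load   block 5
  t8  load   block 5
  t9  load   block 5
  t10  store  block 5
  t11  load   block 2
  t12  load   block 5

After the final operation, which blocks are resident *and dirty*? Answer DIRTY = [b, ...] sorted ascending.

0: W B0 -> L0 miss  d=D]
1: R B0 -> L0 hit  d=D]
2: W B0 -> L0 hit  d=D]
3: W B4 -> L1 miss  d=D]
4: R B5 -> L2 miss  d=-]
5: R B3 -> L0 miss wb->B0  d=-]
6: W B3 -> L0 hit  d=D]
7: R B5 -> L2 hit  d=-]
8: R B5 -> L2 hit  d=-]
9: R B5 -> L2 hit  d=-]
10: W B5 -> L2 hit  d=D]
11: R B2 -> L2 miss wb->B5  d=-]
12: R B5 -> L2 miss  d=-]

DIRTY = [3, 4]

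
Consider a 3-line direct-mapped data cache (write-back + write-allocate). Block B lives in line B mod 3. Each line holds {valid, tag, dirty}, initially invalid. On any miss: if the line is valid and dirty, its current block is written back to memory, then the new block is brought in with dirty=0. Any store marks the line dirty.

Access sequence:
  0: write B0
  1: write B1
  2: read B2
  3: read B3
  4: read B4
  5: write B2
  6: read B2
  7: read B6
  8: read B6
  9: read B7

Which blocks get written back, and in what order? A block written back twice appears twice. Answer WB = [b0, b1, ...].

0: W B0 → L0 miss [D]
1: W B1 → L1 miss [D]
2: R B2 → L2 miss [-]
3: R B3 → L0 miss wb→B0 [-]
4: R B4 → L1 miss wb→B1 [-]
5: W B2 → L2 hit [D]
6: R B2 → L2 hit [D]
7: R B6 → L0 miss [-]
8: R B6 → L0 hit [-]
9: R B7 → L1 miss [-]

WB = [0, 1]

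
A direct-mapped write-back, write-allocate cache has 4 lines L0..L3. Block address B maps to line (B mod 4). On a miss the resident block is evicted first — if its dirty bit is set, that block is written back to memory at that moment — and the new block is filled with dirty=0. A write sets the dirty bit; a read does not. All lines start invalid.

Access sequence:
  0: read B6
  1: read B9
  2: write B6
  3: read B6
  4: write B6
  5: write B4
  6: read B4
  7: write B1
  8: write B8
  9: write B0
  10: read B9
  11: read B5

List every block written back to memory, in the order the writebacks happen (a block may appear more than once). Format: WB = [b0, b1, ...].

WB = [4, 8, 1]

  0 | R B6 → L2 miss [-]
  1 | R B9 → L1 miss [-]
  2 | W B6 → L2 hit [D]
  3 | R B6 → L2 hit [D]
  4 | W B6 → L2 hit [D]
  5 | W B4 → L0 miss [D]
  6 | R B4 → L0 hit [D]
  7 | W B1 → L1 miss [D]
  8 | W B8 → L0 miss wb→B4 [D]
  9 | W B0 → L0 miss wb→B8 [D]
  10 | R B9 → L1 miss wb→B1 [-]
  11 | R B5 → L1 miss [-]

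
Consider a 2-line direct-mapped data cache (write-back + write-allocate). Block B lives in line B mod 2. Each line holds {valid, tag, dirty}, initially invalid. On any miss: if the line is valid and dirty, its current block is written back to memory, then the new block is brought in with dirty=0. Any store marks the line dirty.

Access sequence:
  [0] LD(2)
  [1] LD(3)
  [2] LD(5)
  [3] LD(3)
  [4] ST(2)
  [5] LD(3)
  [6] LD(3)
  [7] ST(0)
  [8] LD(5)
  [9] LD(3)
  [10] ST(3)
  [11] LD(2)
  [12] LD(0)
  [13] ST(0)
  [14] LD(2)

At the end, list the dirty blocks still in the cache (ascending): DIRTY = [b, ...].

0: R B2 -> L0 miss  d=-]
1: R B3 -> L1 miss  d=-]
2: R B5 -> L1 miss  d=-]
3: R B3 -> L1 miss  d=-]
4: W B2 -> L0 hit  d=D]
5: R B3 -> L1 hit  d=-]
6: R B3 -> L1 hit  d=-]
7: W B0 -> L0 miss wb->B2  d=D]
8: R B5 -> L1 miss  d=-]
9: R B3 -> L1 miss  d=-]
10: W B3 -> L1 hit  d=D]
11: R B2 -> L0 miss wb->B0  d=-]
12: R B0 -> L0 miss  d=-]
13: W B0 -> L0 hit  d=D]
14: R B2 -> L0 miss wb->B0  d=-]

DIRTY = [3]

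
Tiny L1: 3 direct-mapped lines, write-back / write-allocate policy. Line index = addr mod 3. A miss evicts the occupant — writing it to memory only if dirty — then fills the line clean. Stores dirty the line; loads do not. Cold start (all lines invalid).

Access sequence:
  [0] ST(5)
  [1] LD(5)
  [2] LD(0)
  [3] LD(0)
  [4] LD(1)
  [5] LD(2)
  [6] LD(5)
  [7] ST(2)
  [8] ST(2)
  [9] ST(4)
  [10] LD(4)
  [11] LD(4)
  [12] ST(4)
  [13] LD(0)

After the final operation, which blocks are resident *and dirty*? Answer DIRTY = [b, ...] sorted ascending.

DIRTY = [2, 4]

0: W B5 -> L2 miss  d=D]
1: R B5 -> L2 hit  d=D]
2: R B0 -> L0 miss  d=-]
3: R B0 -> L0 hit  d=-]
4: R B1 -> L1 miss  d=-]
5: R B2 -> L2 miss wb->B5  d=-]
6: R B5 -> L2 miss  d=-]
7: W B2 -> L2 miss  d=D]
8: W B2 -> L2 hit  d=D]
9: W B4 -> L1 miss  d=D]
10: R B4 -> L1 hit  d=D]
11: R B4 -> L1 hit  d=D]
12: W B4 -> L1 hit  d=D]
13: R B0 -> L0 hit  d=-]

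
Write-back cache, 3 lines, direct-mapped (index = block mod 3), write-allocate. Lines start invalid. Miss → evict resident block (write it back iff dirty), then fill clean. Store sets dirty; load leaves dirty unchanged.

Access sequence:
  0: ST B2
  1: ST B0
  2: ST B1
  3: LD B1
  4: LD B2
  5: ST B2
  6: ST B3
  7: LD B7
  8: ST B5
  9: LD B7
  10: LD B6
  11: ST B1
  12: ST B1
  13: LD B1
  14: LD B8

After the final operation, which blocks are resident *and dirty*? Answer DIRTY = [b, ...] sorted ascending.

DIRTY = [1]

  0 | W B2 → L2 miss [D]
  1 | W B0 → L0 miss [D]
  2 | W B1 → L1 miss [D]
  3 | R B1 → L1 hit [D]
  4 | R B2 → L2 hit [D]
  5 | W B2 → L2 hit [D]
  6 | W B3 → L0 miss wb→B0 [D]
  7 | R B7 → L1 miss wb→B1 [-]
  8 | W B5 → L2 miss wb→B2 [D]
  9 | R B7 → L1 hit [-]
  10 | R B6 → L0 miss wb→B3 [-]
  11 | W B1 → L1 miss [D]
  12 | W B1 → L1 hit [D]
  13 | R B1 → L1 hit [D]
  14 | R B8 → L2 miss wb→B5 [-]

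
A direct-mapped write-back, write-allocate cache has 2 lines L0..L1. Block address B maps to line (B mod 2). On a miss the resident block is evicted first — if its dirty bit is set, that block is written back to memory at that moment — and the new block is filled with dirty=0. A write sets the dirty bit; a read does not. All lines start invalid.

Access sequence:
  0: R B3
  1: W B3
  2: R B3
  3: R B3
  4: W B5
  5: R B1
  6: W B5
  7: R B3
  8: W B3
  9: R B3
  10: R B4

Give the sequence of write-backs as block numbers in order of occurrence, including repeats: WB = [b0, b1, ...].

0: R B3 → L1 miss [-]
1: W B3 → L1 hit [D]
2: R B3 → L1 hit [D]
3: R B3 → L1 hit [D]
4: W B5 → L1 miss wb→B3 [D]
5: R B1 → L1 miss wb→B5 [-]
6: W B5 → L1 miss [D]
7: R B3 → L1 miss wb→B5 [-]
8: W B3 → L1 hit [D]
9: R B3 → L1 hit [D]
10: R B4 → L0 miss [-]

WB = [3, 5, 5]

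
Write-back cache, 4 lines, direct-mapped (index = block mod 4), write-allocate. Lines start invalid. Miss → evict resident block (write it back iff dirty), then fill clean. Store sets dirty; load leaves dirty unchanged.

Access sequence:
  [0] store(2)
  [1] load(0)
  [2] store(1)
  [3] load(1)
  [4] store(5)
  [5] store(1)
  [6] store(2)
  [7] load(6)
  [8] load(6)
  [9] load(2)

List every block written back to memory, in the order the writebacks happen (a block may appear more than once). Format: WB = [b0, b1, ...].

0: W B2 -> L2 miss  d=D]
1: R B0 -> L0 miss  d=-]
2: W B1 -> L1 miss  d=D]
3: R B1 -> L1 hit  d=D]
4: W B5 -> L1 miss wb->B1  d=D]
5: W B1 -> L1 miss wb->B5  d=D]
6: W B2 -> L2 hit  d=D]
7: R B6 -> L2 miss wb->B2  d=-]
8: R B6 -> L2 hit  d=-]
9: R B2 -> L2 miss  d=-]

WB = [1, 5, 2]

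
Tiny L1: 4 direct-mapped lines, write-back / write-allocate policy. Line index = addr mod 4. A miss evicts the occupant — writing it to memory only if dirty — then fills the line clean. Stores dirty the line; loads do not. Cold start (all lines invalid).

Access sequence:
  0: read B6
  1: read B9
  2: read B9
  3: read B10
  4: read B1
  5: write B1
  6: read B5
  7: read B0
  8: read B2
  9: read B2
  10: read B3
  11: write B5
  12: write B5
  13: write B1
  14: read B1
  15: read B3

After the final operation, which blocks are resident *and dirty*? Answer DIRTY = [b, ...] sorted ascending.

0: R B6 -> L2 miss  d=-]
1: R B9 -> L1 miss  d=-]
2: R B9 -> L1 hit  d=-]
3: R B10 -> L2 miss  d=-]
4: R B1 -> L1 miss  d=-]
5: W B1 -> L1 hit  d=D]
6: R B5 -> L1 miss wb->B1  d=-]
7: R B0 -> L0 miss  d=-]
8: R B2 -> L2 miss  d=-]
9: R B2 -> L2 hit  d=-]
10: R B3 -> L3 miss  d=-]
11: W B5 -> L1 hit  d=D]
12: W B5 -> L1 hit  d=D]
13: W B1 -> L1 miss wb->B5  d=D]
14: R B1 -> L1 hit  d=D]
15: R B3 -> L3 hit  d=-]

DIRTY = [1]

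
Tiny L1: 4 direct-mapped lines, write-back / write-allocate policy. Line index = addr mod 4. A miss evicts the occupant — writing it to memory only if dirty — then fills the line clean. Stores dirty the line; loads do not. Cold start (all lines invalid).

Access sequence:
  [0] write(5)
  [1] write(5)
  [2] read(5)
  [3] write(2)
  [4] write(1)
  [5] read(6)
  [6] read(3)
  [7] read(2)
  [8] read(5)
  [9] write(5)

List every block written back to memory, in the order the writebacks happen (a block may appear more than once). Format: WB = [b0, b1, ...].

WB = [5, 2, 1]

0: W B5 -> L1 miss  d=D]
1: W B5 -> L1 hit  d=D]
2: R B5 -> L1 hit  d=D]
3: W B2 -> L2 miss  d=D]
4: W B1 -> L1 miss wb->B5  d=D]
5: R B6 -> L2 miss wb->B2  d=-]
6: R B3 -> L3 miss  d=-]
7: R B2 -> L2 miss  d=-]
8: R B5 -> L1 miss wb->B1  d=-]
9: W B5 -> L1 hit  d=D]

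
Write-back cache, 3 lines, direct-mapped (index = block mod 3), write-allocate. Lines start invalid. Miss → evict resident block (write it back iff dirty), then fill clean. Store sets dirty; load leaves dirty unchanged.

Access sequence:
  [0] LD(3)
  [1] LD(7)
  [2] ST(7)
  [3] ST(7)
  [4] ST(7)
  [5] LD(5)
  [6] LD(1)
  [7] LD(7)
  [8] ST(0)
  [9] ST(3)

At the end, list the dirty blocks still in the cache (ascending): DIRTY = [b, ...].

DIRTY = [3]

0: R B3 -> L0 miss  d=-]
1: R B7 -> L1 miss  d=-]
2: W B7 -> L1 hit  d=D]
3: W B7 -> L1 hit  d=D]
4: W B7 -> L1 hit  d=D]
5: R B5 -> L2 miss  d=-]
6: R B1 -> L1 miss wb->B7  d=-]
7: R B7 -> L1 miss  d=-]
8: W B0 -> L0 miss  d=D]
9: W B3 -> L0 miss wb->B0  d=D]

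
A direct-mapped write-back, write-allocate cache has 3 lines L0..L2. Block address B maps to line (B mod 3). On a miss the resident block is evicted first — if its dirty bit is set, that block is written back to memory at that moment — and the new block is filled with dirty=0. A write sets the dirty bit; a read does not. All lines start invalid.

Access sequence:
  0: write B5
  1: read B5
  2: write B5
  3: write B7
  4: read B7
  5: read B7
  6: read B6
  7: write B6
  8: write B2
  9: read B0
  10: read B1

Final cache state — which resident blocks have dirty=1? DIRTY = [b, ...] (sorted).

0: W B5 -> L2 miss  d=D]
1: R B5 -> L2 hit  d=D]
2: W B5 -> L2 hit  d=D]
3: W B7 -> L1 miss  d=D]
4: R B7 -> L1 hit  d=D]
5: R B7 -> L1 hit  d=D]
6: R B6 -> L0 miss  d=-]
7: W B6 -> L0 hit  d=D]
8: W B2 -> L2 miss wb->B5  d=D]
9: R B0 -> L0 miss wb->B6  d=-]
10: R B1 -> L1 miss wb->B7  d=-]

DIRTY = [2]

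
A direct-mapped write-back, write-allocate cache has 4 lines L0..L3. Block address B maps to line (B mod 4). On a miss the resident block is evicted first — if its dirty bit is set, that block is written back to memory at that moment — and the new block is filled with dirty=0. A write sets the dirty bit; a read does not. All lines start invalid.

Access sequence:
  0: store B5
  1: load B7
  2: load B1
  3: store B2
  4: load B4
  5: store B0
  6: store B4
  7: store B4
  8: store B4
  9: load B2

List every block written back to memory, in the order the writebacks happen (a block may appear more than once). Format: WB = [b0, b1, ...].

WB = [5, 0]

  0 | W B5 → L1 miss [D]
  1 | R B7 → L3 miss [-]
  2 | R B1 → L1 miss wb→B5 [-]
  3 | W B2 → L2 miss [D]
  4 | R B4 → L0 miss [-]
  5 | W B0 → L0 miss [D]
  6 | W B4 → L0 miss wb→B0 [D]
  7 | W B4 → L0 hit [D]
  8 | W B4 → L0 hit [D]
  9 | R B2 → L2 hit [D]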